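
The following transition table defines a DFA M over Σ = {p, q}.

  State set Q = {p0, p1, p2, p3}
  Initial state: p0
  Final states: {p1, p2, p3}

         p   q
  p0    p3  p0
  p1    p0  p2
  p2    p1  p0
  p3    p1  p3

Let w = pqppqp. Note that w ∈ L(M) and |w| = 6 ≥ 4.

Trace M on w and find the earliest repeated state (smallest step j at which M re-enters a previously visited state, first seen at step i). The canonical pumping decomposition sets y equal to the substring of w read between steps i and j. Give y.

q

State sequence: p0 -p-> p3 -q-> p3 -p-> p1 -p-> p0 -q-> p0 -p-> p3
First repeat at step 2: p3 was already visited.

So i = 1, j = 2, giving x = w[0:1] = p, y = w[1:2] = q, z = w[2:6] = ppqp.
Check: |xy| = 2 ≤ 4 and |y| = 1 ≥ 1. Reading y takes M from p3 back to p3, so every xyⁱz is accepted.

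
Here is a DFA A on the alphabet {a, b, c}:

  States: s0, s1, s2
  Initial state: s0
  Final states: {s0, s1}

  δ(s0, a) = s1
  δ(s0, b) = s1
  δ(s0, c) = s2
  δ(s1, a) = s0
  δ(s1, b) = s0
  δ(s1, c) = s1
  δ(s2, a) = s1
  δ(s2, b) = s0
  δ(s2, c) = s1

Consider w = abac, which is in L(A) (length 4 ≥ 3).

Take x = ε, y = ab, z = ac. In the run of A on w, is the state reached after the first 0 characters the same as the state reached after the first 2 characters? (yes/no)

State sequence: s0 -a-> s1 -b-> s0

After x (step 0): s0. After xy (step 2): s0.
They match, so y = ab drives A around a cycle from s0 back to itself; pumping y any number of times keeps A in s0 before reading z, and xyⁱz ∈ L(A) for every i ≥ 0.

yes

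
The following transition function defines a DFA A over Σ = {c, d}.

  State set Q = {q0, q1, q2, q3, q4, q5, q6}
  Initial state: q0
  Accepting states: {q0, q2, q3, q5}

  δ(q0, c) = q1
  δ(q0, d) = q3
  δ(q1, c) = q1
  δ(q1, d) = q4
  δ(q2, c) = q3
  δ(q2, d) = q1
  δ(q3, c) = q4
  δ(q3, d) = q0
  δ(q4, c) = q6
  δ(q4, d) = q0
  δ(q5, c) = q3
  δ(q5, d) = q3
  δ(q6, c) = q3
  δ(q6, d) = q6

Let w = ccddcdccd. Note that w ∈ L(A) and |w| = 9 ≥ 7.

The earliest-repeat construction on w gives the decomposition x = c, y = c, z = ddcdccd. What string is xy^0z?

cddcdccd

xy⁰z = xz = c·ddcdccd = cddcdccd.
Reading y = c takes A from q1 back to q1, so after x the machine is still in q1, and z then leads to the accepting state q0. Hence cddcdccd ∈ L(A).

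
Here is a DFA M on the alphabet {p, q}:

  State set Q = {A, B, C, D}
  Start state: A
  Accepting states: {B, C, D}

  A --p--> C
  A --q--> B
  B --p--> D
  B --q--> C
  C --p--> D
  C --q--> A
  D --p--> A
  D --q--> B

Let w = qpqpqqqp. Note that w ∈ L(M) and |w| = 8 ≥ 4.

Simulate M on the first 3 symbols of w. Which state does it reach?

Run of M on the first 3 characters of w = q p q:
  step 0: A  (start)
  step 1: B  (read q: A→B)
  step 2: D  (read p: B→D)
  step 3: B  (read q: D→B)

After reading 3 characters, M is in state B.

B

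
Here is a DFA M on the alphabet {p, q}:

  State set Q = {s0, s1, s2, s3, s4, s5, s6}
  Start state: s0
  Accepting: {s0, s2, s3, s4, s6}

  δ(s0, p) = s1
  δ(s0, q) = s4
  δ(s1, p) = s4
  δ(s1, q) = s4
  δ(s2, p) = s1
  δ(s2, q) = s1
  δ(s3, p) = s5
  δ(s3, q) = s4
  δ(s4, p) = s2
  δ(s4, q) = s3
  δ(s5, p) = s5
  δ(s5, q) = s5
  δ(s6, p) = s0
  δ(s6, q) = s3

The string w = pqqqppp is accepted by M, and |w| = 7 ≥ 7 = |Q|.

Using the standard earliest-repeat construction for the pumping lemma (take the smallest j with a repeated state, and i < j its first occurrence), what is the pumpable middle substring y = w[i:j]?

State sequence: s0 -p-> s1 -q-> s4 -q-> s3 -q-> s4 -p-> s2 -p-> s1 -p-> s4
First repeat at step 4: s4 was already visited.

So i = 2, j = 4, giving x = w[0:2] = pq, y = w[2:4] = qq, z = w[4:7] = ppp.
Check: |xy| = 4 ≤ 7 and |y| = 2 ≥ 1. Reading y takes M from s4 back to s4, so every xyⁱz is accepted.
The DFA has 7 states, so the proof of the pumping lemma guarantees a repeated state among the first 7+1 visited; the segment between the two visits is the pumpable y.

qq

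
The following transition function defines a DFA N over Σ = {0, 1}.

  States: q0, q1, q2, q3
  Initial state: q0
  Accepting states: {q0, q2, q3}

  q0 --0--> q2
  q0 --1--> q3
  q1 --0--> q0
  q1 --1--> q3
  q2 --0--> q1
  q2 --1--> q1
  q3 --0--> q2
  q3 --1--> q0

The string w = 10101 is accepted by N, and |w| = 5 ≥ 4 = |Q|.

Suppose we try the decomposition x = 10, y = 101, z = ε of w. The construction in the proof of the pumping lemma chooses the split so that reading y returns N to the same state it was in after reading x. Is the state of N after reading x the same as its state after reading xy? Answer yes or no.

no

State sequence: q0 -1-> q3 -0-> q2 -1-> q1 -0-> q0 -1-> q3

After x (step 2): q2. After xy (step 5): q3.
They differ (q2 ≠ q3), so y is not a cycle from the state after x; this split is not the one the pumping-lemma construction produces, and pumping y need not keep the string in L(N).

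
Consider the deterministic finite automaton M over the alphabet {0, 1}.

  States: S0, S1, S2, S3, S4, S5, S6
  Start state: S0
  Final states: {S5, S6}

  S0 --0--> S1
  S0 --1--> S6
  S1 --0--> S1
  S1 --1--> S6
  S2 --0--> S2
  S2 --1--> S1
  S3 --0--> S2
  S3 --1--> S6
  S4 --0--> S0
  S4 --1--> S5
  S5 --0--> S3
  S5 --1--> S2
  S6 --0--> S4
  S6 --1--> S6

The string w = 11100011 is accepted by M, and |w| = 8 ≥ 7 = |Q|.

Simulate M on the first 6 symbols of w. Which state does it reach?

State sequence: S0 -1-> S6 -1-> S6 -1-> S6 -0-> S4 -0-> S0 -0-> S1

After reading 6 characters, M is in state S1.
(This kind of state-tracing is the core of the pumping-lemma construction: with 7 states, pigeonhole forces a repeat within the first 7 steps.)

S1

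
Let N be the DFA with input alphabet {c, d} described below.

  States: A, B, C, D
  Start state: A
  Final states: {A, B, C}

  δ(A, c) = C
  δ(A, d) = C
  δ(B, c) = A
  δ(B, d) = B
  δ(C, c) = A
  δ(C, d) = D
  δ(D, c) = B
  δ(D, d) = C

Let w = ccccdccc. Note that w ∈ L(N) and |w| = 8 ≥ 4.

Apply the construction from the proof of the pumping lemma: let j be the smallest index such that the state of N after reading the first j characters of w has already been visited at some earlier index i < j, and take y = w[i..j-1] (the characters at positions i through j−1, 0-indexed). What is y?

cc

Run of N on w = c c c c d c c c:
  step 0: A  (start)
  step 1: C  (read c: A→C)
  step 2: A  (read c: C→A)   ← first repeat (A seen earlier)
  step 3: C  (read c: A→C)
  step 4: A  (read c: C→A)
  step 5: C  (read d: A→C)
  step 6: A  (read c: C→A)
  step 7: C  (read c: A→C)
  step 8: A  (read c: C→A)

So i = 0, j = 2, giving x = w[0:0] = ε, y = w[0:2] = cc, z = w[2:8] = ccdccc.
Check: |xy| = 2 ≤ 4 and |y| = 2 ≥ 1. Reading y takes N from A back to A, so every xyⁱz is accepted.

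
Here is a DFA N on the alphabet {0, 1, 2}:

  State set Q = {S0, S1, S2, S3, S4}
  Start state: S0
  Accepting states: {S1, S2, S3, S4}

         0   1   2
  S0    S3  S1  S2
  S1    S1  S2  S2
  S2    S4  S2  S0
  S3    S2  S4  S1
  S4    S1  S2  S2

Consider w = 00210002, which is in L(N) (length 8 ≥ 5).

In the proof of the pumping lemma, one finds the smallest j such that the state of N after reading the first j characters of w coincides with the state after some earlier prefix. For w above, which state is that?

S0

Run of N on w = 0 0 2 1 0 0 0 2:
  step 0: S0  (start)
  step 1: S3  (read 0: S0→S3)
  step 2: S2  (read 0: S3→S2)
  step 3: S0  (read 2: S2→S0)   ← first repeat (S0 seen earlier)
  step 4: S1  (read 1: S0→S1)
  step 5: S1  (read 0: S1→S1)
  step 6: S1  (read 0: S1→S1)
  step 7: S1  (read 0: S1→S1)
  step 8: S2  (read 2: S1→S2)

The earliest repeat is at step j = 3: N is in S0, which it already visited at step i = 0.
Pumping length from the standard proof: p = 5 (the number of states). The repeated state found above gives |xy| = j ≤ 5 and |y| = j − i ≥ 1.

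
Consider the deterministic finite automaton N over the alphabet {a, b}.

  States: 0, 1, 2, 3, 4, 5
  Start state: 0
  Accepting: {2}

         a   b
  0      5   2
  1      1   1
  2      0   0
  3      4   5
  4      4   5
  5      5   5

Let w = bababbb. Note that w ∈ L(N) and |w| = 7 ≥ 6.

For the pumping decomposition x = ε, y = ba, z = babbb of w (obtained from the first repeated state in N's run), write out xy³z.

xy^3z = ε·ba·ba·ba·babbb = bababababbb.
Reading y = ba takes N from 0 back to 0, so after x·y·y·y the machine is still in 0, and z then leads to the accepting state 2. Hence bababababbb ∈ L(N).

bababababbb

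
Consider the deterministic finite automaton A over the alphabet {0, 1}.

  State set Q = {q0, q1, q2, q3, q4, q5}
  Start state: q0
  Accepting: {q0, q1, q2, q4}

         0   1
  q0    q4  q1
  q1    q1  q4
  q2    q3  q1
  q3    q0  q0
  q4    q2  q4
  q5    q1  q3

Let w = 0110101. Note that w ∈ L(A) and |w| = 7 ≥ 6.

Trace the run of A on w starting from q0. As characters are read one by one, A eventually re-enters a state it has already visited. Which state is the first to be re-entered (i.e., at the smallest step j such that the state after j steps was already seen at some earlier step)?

q4

Run of A on w = 0 1 1 0 1 0 1:
  step 0: q0  (start)
  step 1: q4  (read 0: q0→q4)
  step 2: q4  (read 1: q4→q4)   ← first repeat (q4 seen earlier)
  step 3: q4  (read 1: q4→q4)
  step 4: q2  (read 0: q4→q2)
  step 5: q1  (read 1: q2→q1)
  step 6: q1  (read 0: q1→q1)
  step 7: q4  (read 1: q1→q4)

The earliest repeat is at step j = 2: A is in q4, which it already visited at step i = 1.
The DFA has 6 states, so the proof of the pumping lemma guarantees a repeated state among the first 6+1 visited; the segment between the two visits is the pumpable y.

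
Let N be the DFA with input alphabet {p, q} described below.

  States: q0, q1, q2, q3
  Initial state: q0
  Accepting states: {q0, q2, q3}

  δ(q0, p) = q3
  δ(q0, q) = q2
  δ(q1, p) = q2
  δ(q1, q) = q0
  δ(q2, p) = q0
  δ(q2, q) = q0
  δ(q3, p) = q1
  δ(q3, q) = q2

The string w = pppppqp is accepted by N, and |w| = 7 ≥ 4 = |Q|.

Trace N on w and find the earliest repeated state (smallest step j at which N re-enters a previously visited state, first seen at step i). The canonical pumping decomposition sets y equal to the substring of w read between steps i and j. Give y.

Run of N on w = p p p p p q p:
  step 0: q0  (start)
  step 1: q3  (read p: q0→q3)
  step 2: q1  (read p: q3→q1)
  step 3: q2  (read p: q1→q2)
  step 4: q0  (read p: q2→q0)   ← first repeat (q0 seen earlier)
  step 5: q3  (read p: q0→q3)
  step 6: q2  (read q: q3→q2)
  step 7: q0  (read p: q2→q0)

So i = 0, j = 4, giving x = w[0:0] = ε, y = w[0:4] = pppp, z = w[4:7] = pqp.
Check: |xy| = 4 ≤ 4 and |y| = 4 ≥ 1. Reading y takes N from q0 back to q0, so every xyⁱz is accepted.

pppp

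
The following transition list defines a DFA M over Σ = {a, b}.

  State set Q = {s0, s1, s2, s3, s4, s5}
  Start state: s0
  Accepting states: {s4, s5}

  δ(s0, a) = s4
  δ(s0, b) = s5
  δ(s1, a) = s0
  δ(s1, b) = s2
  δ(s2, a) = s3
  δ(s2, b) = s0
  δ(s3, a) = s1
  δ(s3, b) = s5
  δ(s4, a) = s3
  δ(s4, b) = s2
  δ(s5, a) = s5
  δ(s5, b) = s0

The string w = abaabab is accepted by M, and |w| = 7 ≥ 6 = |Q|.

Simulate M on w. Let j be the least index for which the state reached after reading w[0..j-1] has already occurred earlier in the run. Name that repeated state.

Run of M on w = a b a a b a b:
  step 0: s0  (start)
  step 1: s4  (read a: s0→s4)
  step 2: s2  (read b: s4→s2)
  step 3: s3  (read a: s2→s3)
  step 4: s1  (read a: s3→s1)
  step 5: s2  (read b: s1→s2)   ← first repeat (s2 seen earlier)
  step 6: s3  (read a: s2→s3)
  step 7: s5  (read b: s3→s5)

The earliest repeat is at step j = 5: M is in s2, which it already visited at step i = 2.
Pumping length from the standard proof: p = 6 (the number of states). The repeated state found above gives |xy| = j ≤ 6 and |y| = j − i ≥ 1.

s2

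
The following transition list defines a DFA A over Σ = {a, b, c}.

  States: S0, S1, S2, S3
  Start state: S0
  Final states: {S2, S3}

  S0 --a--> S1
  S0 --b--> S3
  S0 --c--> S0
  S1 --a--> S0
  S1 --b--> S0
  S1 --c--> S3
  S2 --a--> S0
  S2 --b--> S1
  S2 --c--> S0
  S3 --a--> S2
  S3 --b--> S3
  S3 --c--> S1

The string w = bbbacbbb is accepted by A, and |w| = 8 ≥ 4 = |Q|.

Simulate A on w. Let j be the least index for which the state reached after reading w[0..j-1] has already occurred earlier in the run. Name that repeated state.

S3

Run of A on w = b b b a c b b b:
  step 0: S0  (start)
  step 1: S3  (read b: S0→S3)
  step 2: S3  (read b: S3→S3)   ← first repeat (S3 seen earlier)
  step 3: S3  (read b: S3→S3)
  step 4: S2  (read a: S3→S2)
  step 5: S0  (read c: S2→S0)
  step 6: S3  (read b: S0→S3)
  step 7: S3  (read b: S3→S3)
  step 8: S3  (read b: S3→S3)

The earliest repeat is at step j = 2: A is in S3, which it already visited at step i = 1.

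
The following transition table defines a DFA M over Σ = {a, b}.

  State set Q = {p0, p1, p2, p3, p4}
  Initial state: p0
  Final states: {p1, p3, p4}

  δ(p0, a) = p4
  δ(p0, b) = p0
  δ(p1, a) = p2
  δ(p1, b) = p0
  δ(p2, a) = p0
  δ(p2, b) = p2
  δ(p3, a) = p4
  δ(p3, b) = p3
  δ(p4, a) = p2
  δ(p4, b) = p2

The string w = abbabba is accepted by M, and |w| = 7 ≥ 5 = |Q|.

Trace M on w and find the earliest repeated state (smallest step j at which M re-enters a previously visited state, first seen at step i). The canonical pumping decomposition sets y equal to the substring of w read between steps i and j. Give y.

b

State sequence: p0 -a-> p4 -b-> p2 -b-> p2 -a-> p0 -b-> p0 -b-> p0 -a-> p4
First repeat at step 3: p2 was already visited.

So i = 2, j = 3, giving x = w[0:2] = ab, y = w[2:3] = b, z = w[3:7] = abba.
Check: |xy| = 3 ≤ 5 and |y| = 1 ≥ 1. Reading y takes M from p2 back to p2, so every xyⁱz is accepted.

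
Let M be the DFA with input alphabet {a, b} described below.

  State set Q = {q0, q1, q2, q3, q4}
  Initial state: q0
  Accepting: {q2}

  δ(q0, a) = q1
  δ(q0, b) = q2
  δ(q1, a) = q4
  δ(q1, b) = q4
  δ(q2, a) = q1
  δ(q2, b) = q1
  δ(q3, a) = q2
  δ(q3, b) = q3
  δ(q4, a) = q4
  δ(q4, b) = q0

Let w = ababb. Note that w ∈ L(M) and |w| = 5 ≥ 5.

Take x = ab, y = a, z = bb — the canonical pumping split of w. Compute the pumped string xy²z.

abaabb

xy^2z = ab·a·a·bb = abaabb.
Reading y = a takes M from q4 back to q4, so after x·y·y the machine is still in q4, and z then leads to the accepting state q2. Hence abaabb ∈ L(M).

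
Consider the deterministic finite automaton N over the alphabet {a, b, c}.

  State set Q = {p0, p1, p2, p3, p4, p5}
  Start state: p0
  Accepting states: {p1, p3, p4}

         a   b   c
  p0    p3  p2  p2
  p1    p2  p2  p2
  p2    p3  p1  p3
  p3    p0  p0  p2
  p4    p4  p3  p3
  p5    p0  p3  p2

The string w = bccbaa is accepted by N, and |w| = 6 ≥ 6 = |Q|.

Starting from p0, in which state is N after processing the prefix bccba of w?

p2

Run of N on the first 5 characters of w = b c c b a:
  step 0: p0  (start)
  step 1: p2  (read b: p0→p2)
  step 2: p3  (read c: p2→p3)
  step 3: p2  (read c: p3→p2)
  step 4: p1  (read b: p2→p1)
  step 5: p2  (read a: p1→p2)

After reading 5 characters, N is in state p2.
(This kind of state-tracing is the core of the pumping-lemma construction: with 6 states, pigeonhole forces a repeat within the first 6 steps.)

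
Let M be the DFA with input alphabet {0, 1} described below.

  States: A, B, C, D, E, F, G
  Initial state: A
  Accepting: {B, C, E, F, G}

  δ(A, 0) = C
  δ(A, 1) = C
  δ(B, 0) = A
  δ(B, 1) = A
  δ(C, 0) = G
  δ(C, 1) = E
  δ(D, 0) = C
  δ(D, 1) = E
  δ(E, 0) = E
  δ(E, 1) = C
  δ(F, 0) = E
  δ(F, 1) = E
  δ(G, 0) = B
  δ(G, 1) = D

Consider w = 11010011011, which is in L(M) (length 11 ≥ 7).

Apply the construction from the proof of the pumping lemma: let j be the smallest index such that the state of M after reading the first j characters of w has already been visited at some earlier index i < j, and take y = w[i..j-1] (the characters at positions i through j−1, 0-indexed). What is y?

0

Run of M on w = 1 1 0 1 0 0 1 1 0 1 1:
  step 0: A  (start)
  step 1: C  (read 1: A→C)
  step 2: E  (read 1: C→E)
  step 3: E  (read 0: E→E)   ← first repeat (E seen earlier)
  step 4: C  (read 1: E→C)
  step 5: G  (read 0: C→G)
  step 6: B  (read 0: G→B)
  step 7: A  (read 1: B→A)
  step 8: C  (read 1: A→C)
  step 9: G  (read 0: C→G)
  step 10: D  (read 1: G→D)
  step 11: E  (read 1: D→E)

So i = 2, j = 3, giving x = w[0:2] = 11, y = w[2:3] = 0, z = w[3:11] = 10011011.
Check: |xy| = 3 ≤ 7 and |y| = 1 ≥ 1. Reading y takes M from E back to E, so every xyⁱz is accepted.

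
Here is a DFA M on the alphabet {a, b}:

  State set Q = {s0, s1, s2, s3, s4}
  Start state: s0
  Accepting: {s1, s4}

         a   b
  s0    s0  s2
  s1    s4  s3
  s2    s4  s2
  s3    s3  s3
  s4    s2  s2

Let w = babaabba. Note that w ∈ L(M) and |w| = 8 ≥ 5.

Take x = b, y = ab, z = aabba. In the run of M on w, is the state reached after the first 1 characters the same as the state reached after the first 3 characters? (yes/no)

yes

State sequence: s0 -b-> s2 -a-> s4 -b-> s2

After x (step 1): s2. After xy (step 3): s2.
They match, so y = ab drives M around a cycle from s2 back to itself; pumping y any number of times keeps M in s2 before reading z, and xyⁱz ∈ L(M) for every i ≥ 0.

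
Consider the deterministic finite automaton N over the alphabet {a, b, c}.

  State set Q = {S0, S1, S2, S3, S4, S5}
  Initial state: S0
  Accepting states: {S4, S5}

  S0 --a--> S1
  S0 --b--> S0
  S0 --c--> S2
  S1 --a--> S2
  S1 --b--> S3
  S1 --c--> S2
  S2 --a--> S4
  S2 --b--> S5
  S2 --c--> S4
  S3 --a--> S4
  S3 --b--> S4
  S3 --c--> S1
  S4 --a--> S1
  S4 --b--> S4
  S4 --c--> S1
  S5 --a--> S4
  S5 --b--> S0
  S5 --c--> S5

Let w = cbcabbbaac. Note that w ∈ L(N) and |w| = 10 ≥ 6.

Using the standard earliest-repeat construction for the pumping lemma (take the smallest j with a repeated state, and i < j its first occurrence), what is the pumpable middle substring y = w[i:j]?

State sequence: S0 -c-> S2 -b-> S5 -c-> S5 -a-> S4 -b-> S4 -b-> S4 -b-> S4 -a-> S1 -a-> S2 -c-> S4
First repeat at step 3: S5 was already visited.

So i = 2, j = 3, giving x = w[0:2] = cb, y = w[2:3] = c, z = w[3:10] = abbbaac.
Check: |xy| = 3 ≤ 6 and |y| = 1 ≥ 1. Reading y takes N from S5 back to S5, so every xyⁱz is accepted.

c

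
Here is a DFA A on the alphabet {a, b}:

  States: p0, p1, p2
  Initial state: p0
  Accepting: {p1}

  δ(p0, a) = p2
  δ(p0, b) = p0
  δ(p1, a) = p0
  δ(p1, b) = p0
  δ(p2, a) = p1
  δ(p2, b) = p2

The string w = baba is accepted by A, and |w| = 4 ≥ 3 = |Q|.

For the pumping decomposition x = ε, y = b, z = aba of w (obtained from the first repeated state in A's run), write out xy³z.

xy^3z = ε·b·b·b·aba = bbbaba.
Reading y = b takes A from p0 back to p0, so after x·y·y·y the machine is still in p0, and z then leads to the accepting state p1. Hence bbbaba ∈ L(A).

bbbaba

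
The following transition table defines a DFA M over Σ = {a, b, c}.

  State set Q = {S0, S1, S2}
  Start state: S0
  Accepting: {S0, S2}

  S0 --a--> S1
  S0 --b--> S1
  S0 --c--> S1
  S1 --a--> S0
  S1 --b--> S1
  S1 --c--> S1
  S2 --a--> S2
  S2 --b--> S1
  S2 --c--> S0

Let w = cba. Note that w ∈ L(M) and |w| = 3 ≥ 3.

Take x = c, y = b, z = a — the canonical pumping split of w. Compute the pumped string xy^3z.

xy^3z = c·b·b·b·a = cbbba.
Reading y = b takes M from S1 back to S1, so after x·y·y·y the machine is still in S1, and z then leads to the accepting state S0. Hence cbbba ∈ L(M).

cbbba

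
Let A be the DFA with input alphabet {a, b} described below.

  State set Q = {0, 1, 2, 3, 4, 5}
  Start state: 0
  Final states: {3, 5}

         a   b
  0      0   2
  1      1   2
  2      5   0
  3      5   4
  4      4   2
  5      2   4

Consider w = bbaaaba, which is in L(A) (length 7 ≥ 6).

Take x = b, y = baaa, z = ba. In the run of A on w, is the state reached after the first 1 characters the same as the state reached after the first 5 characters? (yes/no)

no

Run of A on the first 5 characters of w = b b a a a:
  step 0: 0  (start)
  step 1: 2  (read b: 0→2)
  step 2: 0  (read b: 2→0)
  step 3: 0  (read a: 0→0)
  step 4: 0  (read a: 0→0)
  step 5: 0  (read a: 0→0)

After x (step 1): 2. After xy (step 5): 0.
They differ (2 ≠ 0), so y is not a cycle from the state after x; this split is not the one the pumping-lemma construction produces, and pumping y need not keep the string in L(A).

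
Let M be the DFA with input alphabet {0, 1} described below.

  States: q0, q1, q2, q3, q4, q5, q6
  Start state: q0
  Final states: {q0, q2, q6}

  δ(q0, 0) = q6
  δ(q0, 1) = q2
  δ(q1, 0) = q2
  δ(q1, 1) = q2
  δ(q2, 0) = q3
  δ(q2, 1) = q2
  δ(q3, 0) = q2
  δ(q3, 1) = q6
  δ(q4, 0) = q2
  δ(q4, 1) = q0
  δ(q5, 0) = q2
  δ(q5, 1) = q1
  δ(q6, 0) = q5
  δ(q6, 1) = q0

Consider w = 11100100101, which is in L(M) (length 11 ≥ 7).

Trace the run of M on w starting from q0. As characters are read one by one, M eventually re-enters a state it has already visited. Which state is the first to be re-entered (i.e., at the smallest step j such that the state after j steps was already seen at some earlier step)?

Run of M on w = 1 1 1 0 0 1 0 0 1 0 1:
  step 0: q0  (start)
  step 1: q2  (read 1: q0→q2)
  step 2: q2  (read 1: q2→q2)   ← first repeat (q2 seen earlier)
  step 3: q2  (read 1: q2→q2)
  step 4: q3  (read 0: q2→q3)
  step 5: q2  (read 0: q3→q2)
  step 6: q2  (read 1: q2→q2)
  step 7: q3  (read 0: q2→q3)
  step 8: q2  (read 0: q3→q2)
  step 9: q2  (read 1: q2→q2)
  step 10: q3  (read 0: q2→q3)
  step 11: q6  (read 1: q3→q6)

The earliest repeat is at step j = 2: M is in q2, which it already visited at step i = 1.
Pumping length from the standard proof: p = 7 (the number of states). The repeated state found above gives |xy| = j ≤ 7 and |y| = j − i ≥ 1.

q2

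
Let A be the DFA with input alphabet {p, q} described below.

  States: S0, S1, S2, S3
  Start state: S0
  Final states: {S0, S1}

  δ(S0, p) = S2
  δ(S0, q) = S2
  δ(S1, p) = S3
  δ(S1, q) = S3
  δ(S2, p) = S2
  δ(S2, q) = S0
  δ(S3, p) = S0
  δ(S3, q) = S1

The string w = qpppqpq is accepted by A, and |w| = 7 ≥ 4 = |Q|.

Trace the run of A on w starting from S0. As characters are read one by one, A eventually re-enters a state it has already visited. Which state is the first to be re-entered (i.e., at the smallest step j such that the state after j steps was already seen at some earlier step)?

State sequence: S0 -q-> S2 -p-> S2 -p-> S2 -p-> S2 -q-> S0 -p-> S2 -q-> S0
First repeat at step 2: S2 was already visited.

The earliest repeat is at step j = 2: A is in S2, which it already visited at step i = 1.

S2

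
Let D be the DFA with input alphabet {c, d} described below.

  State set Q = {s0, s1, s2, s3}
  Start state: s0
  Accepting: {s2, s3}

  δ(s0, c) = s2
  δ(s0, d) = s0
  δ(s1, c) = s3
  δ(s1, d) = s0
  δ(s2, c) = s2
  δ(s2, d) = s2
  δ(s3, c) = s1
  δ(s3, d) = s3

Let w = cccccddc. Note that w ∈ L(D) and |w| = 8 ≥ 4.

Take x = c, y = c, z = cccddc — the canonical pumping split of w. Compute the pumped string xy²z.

ccccccddc

xy^2z = c·c·c·cccddc = ccccccddc.
Reading y = c takes D from s2 back to s2, so after x·y·y the machine is still in s2, and z then leads to the accepting state s2. Hence ccccccddc ∈ L(D).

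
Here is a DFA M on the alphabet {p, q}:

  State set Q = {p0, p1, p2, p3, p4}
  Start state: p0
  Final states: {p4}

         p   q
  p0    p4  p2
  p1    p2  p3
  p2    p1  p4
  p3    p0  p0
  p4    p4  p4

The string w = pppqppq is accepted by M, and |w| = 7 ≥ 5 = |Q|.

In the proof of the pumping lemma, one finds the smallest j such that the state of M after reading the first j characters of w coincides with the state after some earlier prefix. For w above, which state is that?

State sequence: p0 -p-> p4 -p-> p4 -p-> p4 -q-> p4 -p-> p4 -p-> p4 -q-> p4
First repeat at step 2: p4 was already visited.

The earliest repeat is at step j = 2: M is in p4, which it already visited at step i = 1.

p4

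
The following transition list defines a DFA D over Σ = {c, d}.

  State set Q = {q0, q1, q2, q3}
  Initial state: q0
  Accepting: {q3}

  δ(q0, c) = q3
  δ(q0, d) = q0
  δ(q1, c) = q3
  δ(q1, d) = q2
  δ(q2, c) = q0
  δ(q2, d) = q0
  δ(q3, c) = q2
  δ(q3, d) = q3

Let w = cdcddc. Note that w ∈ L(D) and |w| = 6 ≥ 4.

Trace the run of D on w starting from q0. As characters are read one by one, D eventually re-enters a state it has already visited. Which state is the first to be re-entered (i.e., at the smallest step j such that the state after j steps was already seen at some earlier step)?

Run of D on w = c d c d d c:
  step 0: q0  (start)
  step 1: q3  (read c: q0→q3)
  step 2: q3  (read d: q3→q3)   ← first repeat (q3 seen earlier)
  step 3: q2  (read c: q3→q2)
  step 4: q0  (read d: q2→q0)
  step 5: q0  (read d: q0→q0)
  step 6: q3  (read c: q0→q3)

The earliest repeat is at step j = 2: D is in q3, which it already visited at step i = 1.
With |Q| = 4, pigeonhole forces a state repeat no later than step 4; the substring read between the first and second visits to that state can be pumped.

q3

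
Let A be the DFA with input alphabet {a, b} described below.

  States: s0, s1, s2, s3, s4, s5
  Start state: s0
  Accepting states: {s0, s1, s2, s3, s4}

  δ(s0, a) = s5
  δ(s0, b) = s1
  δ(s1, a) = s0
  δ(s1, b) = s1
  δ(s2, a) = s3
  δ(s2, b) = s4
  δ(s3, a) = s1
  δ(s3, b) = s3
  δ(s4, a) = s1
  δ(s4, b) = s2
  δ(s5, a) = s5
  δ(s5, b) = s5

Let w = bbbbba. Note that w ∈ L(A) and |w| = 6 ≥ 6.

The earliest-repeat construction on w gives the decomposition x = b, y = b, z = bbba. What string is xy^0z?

xy⁰z = xz = b·bbba = bbbba.
Reading y = b takes A from s1 back to s1, so after x the machine is still in s1, and z then leads to the accepting state s0. Hence bbbba ∈ L(A).

bbbba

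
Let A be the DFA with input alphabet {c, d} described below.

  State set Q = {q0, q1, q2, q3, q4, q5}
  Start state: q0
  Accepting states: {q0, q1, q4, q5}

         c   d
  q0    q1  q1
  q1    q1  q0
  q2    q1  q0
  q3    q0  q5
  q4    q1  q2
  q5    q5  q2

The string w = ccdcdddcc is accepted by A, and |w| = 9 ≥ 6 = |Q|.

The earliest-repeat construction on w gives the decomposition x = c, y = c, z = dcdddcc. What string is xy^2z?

xy^2z = c·c·c·dcdddcc = cccdcdddcc.
Reading y = c takes A from q1 back to q1, so after x·y·y the machine is still in q1, and z then leads to the accepting state q1. Hence cccdcdddcc ∈ L(A).

cccdcdddcc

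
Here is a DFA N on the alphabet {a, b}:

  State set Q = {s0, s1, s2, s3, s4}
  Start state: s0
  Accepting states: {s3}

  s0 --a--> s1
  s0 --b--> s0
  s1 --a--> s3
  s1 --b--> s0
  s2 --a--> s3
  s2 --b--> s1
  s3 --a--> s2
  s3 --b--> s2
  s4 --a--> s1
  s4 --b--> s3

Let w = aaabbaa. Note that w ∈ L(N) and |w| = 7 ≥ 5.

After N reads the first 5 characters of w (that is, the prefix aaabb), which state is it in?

State sequence: s0 -a-> s1 -a-> s3 -a-> s2 -b-> s1 -b-> s0

After reading 5 characters, N is in state s0.
(This kind of state-tracing is the core of the pumping-lemma construction: with 5 states, pigeonhole forces a repeat within the first 5 steps.)

s0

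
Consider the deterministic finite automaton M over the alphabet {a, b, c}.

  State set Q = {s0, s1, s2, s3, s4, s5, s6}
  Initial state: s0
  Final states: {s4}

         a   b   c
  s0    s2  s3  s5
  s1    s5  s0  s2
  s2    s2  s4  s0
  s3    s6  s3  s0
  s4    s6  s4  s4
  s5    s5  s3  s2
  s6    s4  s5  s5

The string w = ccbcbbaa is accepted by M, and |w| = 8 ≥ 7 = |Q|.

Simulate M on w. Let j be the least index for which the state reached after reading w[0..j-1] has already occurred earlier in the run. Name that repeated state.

State sequence: s0 -c-> s5 -c-> s2 -b-> s4 -c-> s4 -b-> s4 -b-> s4 -a-> s6 -a-> s4
First repeat at step 4: s4 was already visited.

The earliest repeat is at step j = 4: M is in s4, which it already visited at step i = 3.

s4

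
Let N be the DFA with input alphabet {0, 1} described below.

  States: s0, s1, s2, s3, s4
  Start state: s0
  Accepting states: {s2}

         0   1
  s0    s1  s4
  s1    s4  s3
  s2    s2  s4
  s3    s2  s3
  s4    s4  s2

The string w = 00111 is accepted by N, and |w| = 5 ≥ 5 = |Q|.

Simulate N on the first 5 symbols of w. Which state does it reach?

Run of N on the first 5 characters of w = 0 0 1 1 1:
  step 0: s0  (start)
  step 1: s1  (read 0: s0→s1)
  step 2: s4  (read 0: s1→s4)
  step 3: s2  (read 1: s4→s2)
  step 4: s4  (read 1: s2→s4)
  step 5: s2  (read 1: s4→s2)

After reading 5 characters, N is in state s2.

s2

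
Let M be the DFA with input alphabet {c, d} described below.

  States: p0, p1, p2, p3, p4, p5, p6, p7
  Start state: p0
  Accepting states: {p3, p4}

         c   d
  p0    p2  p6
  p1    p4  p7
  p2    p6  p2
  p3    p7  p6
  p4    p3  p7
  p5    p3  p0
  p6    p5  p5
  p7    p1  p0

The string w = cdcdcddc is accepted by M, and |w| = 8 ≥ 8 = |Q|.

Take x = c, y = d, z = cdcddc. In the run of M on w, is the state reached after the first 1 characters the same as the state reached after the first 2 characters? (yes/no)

yes

Run of M on the first 2 characters of w = c d:
  step 0: p0  (start)
  step 1: p2  (read c: p0→p2)
  step 2: p2  (read d: p2→p2)

After x (step 1): p2. After xy (step 2): p2.
They match, so y = d drives M around a cycle from p2 back to itself; pumping y any number of times keeps M in p2 before reading z, and xyⁱz ∈ L(M) for every i ≥ 0.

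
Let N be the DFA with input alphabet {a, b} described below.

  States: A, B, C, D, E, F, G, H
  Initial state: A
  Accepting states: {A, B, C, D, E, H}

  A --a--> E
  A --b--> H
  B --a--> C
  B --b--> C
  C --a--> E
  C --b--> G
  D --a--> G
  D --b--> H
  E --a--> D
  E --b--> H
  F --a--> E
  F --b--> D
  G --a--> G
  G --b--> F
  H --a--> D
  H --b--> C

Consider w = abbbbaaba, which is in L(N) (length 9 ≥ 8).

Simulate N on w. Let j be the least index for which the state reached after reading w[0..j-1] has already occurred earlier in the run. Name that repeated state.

E

Run of N on w = a b b b b a a b a:
  step 0: A  (start)
  step 1: E  (read a: A→E)
  step 2: H  (read b: E→H)
  step 3: C  (read b: H→C)
  step 4: G  (read b: C→G)
  step 5: F  (read b: G→F)
  step 6: E  (read a: F→E)   ← first repeat (E seen earlier)
  step 7: D  (read a: E→D)
  step 8: H  (read b: D→H)
  step 9: D  (read a: H→D)

The earliest repeat is at step j = 6: N is in E, which it already visited at step i = 1.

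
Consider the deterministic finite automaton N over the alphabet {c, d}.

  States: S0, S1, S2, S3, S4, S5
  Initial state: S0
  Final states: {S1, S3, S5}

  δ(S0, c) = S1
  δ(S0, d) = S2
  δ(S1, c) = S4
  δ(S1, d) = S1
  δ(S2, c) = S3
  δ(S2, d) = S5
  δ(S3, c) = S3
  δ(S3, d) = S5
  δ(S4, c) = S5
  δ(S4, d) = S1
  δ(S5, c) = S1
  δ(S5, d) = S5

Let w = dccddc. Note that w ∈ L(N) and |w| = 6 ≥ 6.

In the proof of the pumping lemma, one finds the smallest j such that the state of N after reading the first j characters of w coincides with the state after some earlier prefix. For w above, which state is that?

State sequence: S0 -d-> S2 -c-> S3 -c-> S3 -d-> S5 -d-> S5 -c-> S1
First repeat at step 3: S3 was already visited.

The earliest repeat is at step j = 3: N is in S3, which it already visited at step i = 2.

S3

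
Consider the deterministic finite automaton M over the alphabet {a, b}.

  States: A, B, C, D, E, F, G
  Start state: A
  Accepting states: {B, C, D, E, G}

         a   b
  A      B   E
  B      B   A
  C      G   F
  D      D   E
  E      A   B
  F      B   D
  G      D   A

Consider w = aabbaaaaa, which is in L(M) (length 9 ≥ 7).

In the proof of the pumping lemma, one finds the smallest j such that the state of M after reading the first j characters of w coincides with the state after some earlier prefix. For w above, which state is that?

B

Run of M on w = a a b b a a a a a:
  step 0: A  (start)
  step 1: B  (read a: A→B)
  step 2: B  (read a: B→B)   ← first repeat (B seen earlier)
  step 3: A  (read b: B→A)
  step 4: E  (read b: A→E)
  step 5: A  (read a: E→A)
  step 6: B  (read a: A→B)
  step 7: B  (read a: B→B)
  step 8: B  (read a: B→B)
  step 9: B  (read a: B→B)

The earliest repeat is at step j = 2: M is in B, which it already visited at step i = 1.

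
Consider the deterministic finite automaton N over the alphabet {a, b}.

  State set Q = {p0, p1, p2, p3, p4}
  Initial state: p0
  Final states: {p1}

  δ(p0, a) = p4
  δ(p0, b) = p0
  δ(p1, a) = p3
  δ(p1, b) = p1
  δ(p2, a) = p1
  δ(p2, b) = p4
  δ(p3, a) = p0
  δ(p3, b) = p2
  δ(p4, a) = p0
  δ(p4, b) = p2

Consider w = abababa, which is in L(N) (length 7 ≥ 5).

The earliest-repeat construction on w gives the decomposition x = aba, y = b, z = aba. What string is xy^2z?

ababbaba

xy^2z = aba·b·b·aba = ababbaba.
Reading y = b takes N from p1 back to p1, so after x·y·y the machine is still in p1, and z then leads to the accepting state p1. Hence ababbaba ∈ L(N).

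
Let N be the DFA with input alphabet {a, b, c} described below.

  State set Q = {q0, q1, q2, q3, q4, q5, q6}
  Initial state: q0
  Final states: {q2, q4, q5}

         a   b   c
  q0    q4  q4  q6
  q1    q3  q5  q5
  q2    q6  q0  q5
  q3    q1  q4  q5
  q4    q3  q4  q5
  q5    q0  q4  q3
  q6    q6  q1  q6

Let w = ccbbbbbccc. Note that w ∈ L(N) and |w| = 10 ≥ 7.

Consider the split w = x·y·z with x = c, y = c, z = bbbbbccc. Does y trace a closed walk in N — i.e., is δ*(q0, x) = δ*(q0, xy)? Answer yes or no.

Run of N on the first 2 characters of w = c c:
  step 0: q0  (start)
  step 1: q6  (read c: q0→q6)
  step 2: q6  (read c: q6→q6)

After x (step 1): q6. After xy (step 2): q6.
They match, so y = c drives N around a cycle from q6 back to itself; pumping y any number of times keeps N in q6 before reading z, and xyⁱz ∈ L(N) for every i ≥ 0.

yes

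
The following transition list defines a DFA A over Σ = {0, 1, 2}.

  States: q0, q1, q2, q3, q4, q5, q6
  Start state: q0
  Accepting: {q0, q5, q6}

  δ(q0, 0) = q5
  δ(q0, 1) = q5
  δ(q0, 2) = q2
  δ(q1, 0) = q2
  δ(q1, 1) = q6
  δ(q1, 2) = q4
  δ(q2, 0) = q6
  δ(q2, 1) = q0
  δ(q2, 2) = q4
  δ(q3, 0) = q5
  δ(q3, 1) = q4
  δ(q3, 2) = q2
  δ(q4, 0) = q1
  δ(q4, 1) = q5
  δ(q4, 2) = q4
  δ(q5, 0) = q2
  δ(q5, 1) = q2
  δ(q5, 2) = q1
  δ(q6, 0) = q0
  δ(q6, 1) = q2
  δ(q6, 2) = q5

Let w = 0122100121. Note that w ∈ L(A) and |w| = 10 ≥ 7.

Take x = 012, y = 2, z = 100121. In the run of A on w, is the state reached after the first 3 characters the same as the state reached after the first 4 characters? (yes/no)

yes

Run of A on the first 4 characters of w = 0 1 2 2:
  step 0: q0  (start)
  step 1: q5  (read 0: q0→q5)
  step 2: q2  (read 1: q5→q2)
  step 3: q4  (read 2: q2→q4)
  step 4: q4  (read 2: q4→q4)

After x (step 3): q4. After xy (step 4): q4.
They match, so y = 2 drives A around a cycle from q4 back to itself; pumping y any number of times keeps A in q4 before reading z, and xyⁱz ∈ L(A) for every i ≥ 0.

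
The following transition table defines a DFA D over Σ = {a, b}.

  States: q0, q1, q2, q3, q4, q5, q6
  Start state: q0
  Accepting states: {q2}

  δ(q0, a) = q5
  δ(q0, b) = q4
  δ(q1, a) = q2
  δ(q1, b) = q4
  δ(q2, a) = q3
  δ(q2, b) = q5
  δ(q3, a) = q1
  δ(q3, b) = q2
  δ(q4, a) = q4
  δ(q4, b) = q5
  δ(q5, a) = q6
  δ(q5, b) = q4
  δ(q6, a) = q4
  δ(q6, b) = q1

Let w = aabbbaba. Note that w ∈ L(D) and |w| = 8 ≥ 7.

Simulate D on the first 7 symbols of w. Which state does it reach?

State sequence: q0 -a-> q5 -a-> q6 -b-> q1 -b-> q4 -b-> q5 -a-> q6 -b-> q1

After reading 7 characters, D is in state q1.
(This kind of state-tracing is the core of the pumping-lemma construction: with 7 states, pigeonhole forces a repeat within the first 7 steps.)

q1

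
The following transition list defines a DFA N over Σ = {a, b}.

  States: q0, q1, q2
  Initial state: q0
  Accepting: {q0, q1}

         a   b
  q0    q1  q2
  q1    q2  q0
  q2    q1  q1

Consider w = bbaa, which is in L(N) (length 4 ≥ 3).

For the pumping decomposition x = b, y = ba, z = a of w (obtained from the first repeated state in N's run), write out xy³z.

bbababaa

xy^3z = b·ba·ba·ba·a = bbababaa.
Reading y = ba takes N from q2 back to q2, so after x·y·y·y the machine is still in q2, and z then leads to the accepting state q1. Hence bbababaa ∈ L(N).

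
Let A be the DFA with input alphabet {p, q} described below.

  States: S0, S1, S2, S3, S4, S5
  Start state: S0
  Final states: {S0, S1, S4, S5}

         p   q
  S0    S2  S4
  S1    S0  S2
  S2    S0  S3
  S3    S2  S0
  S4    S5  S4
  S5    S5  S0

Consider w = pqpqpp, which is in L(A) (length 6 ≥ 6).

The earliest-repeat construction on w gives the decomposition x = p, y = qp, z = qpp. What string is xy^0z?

pqpp

xy⁰z = xz = p·qpp = pqpp.
Reading y = qp takes A from S2 back to S2, so after x the machine is still in S2, and z then leads to the accepting state S0. Hence pqpp ∈ L(A).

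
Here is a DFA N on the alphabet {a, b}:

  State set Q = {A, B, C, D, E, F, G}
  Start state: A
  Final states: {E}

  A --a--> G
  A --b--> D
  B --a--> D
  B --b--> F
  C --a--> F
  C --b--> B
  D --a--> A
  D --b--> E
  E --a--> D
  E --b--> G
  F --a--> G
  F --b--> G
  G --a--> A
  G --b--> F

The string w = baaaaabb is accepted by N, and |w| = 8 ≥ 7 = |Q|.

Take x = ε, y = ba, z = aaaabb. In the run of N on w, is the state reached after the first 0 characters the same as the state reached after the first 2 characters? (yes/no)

State sequence: A -b-> D -a-> A

After x (step 0): A. After xy (step 2): A.
They match, so y = ba drives N around a cycle from A back to itself; pumping y any number of times keeps N in A before reading z, and xyⁱz ∈ L(N) for every i ≥ 0.

yes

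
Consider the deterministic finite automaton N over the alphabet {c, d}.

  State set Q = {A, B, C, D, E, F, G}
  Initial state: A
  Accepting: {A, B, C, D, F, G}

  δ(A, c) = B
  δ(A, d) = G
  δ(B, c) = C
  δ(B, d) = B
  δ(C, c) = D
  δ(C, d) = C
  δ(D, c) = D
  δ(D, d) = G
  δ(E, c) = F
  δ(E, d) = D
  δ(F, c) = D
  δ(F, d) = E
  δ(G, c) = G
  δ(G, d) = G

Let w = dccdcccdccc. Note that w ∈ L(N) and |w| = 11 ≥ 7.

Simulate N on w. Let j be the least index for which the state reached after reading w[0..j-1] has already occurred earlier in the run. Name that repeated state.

G

State sequence: A -d-> G -c-> G -c-> G -d-> G -c-> G -c-> G -c-> G -d-> G -c-> G -c-> G -c-> G
First repeat at step 2: G was already visited.

The earliest repeat is at step j = 2: N is in G, which it already visited at step i = 1.
Pumping length from the standard proof: p = 7 (the number of states). The repeated state found above gives |xy| = j ≤ 7 and |y| = j − i ≥ 1.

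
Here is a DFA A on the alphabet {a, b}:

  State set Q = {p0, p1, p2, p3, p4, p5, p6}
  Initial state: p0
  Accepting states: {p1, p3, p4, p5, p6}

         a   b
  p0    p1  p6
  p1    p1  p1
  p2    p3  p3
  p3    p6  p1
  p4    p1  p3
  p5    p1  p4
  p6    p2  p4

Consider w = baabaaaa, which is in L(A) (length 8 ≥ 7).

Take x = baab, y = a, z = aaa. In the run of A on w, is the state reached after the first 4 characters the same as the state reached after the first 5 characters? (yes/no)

yes

State sequence: p0 -b-> p6 -a-> p2 -a-> p3 -b-> p1 -a-> p1

After x (step 4): p1. After xy (step 5): p1.
They match, so y = a drives A around a cycle from p1 back to itself; pumping y any number of times keeps A in p1 before reading z, and xyⁱz ∈ L(A) for every i ≥ 0.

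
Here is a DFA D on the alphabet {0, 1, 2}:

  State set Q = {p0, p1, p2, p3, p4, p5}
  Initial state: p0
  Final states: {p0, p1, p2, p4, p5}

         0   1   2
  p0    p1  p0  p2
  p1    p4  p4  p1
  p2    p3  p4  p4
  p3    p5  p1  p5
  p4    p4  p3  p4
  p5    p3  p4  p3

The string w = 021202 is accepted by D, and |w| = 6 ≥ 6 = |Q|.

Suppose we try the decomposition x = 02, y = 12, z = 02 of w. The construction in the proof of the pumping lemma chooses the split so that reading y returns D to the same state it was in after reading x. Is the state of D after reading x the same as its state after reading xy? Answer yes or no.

no

Run of D on the first 4 characters of w = 0 2 1 2:
  step 0: p0  (start)
  step 1: p1  (read 0: p0→p1)
  step 2: p1  (read 2: p1→p1)
  step 3: p4  (read 1: p1→p4)
  step 4: p4  (read 2: p4→p4)

After x (step 2): p1. After xy (step 4): p4.
They differ (p1 ≠ p4), so y is not a cycle from the state after x; this split is not the one the pumping-lemma construction produces, and pumping y need not keep the string in L(D).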